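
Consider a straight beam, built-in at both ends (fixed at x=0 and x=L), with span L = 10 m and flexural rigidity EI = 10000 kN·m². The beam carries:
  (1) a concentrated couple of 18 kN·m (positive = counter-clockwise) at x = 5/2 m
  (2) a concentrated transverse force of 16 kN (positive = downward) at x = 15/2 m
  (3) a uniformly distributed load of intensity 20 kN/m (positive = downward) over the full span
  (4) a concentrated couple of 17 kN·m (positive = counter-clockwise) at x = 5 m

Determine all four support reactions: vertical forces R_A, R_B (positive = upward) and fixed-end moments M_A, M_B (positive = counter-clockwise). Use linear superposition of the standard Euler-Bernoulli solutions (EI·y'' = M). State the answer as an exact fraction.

R_A = 4283/40 kN, M_A = 4201/24 kN·m, R_B = 4357/40 kN, M_B = -4303/24 kN·m

Load 1 — applied couple M₀=18 kN·m at a=5/2 m (b=L-a=15/2):
  R_A = 6M₀ab/L³ = 6·18·(5/2)·(15/2)/10³ = 81/40 kN
  M_A = M₀b(2a-b)/L² = 18·(15/2)·(2·(5/2)-(15/2))/10² = -27/8 kN·m
  R_B = -6M₀ab/L³ = -6·18·(5/2)·(15/2)/10³ = -81/40 kN
  M_B = M₀a(2b-a)/L² = 18·(5/2)·(2·(15/2)-(5/2))/10² = 45/8 kN·m
Load 2 — point force P=16 kN at a=15/2 m (b=L-a=5/2):
  R_A = Pb²(3a+b)/L³ = 16·(5/2)²·(3·(15/2)+(5/2))/10³ = 5/2 kN
  M_A = Pab²/L² = 16·(15/2)·(5/2)²/10² = 15/2 kN·m
  R_B = Pa²(a+3b)/L³ = 16·(15/2)²·((15/2)+3·(5/2))/10³ = 27/2 kN
  M_B = -Pa²b/L² = -16·(15/2)²·(5/2)/10² = -45/2 kN·m
Load 3 — uniform load w=20 kN/m over full span:
  R_A = wL/2 = 20·10/2 = 100 kN
  M_A = wL²/12 = 20·10²/12 = 500/3 kN·m
  R_B = wL/2 = 20·10/2 = 100 kN
  M_B = -wL²/12 = -20·10²/12 = -500/3 kN·m
Load 4 — applied couple M₀=17 kN·m at a=5 m (b=L-a=5):
  R_A = 6M₀ab/L³ = 6·17·5·5/10³ = 51/20 kN
  M_A = M₀b(2a-b)/L² = 17·5·(2·5-5)/10² = 17/4 kN·m
  R_B = -6M₀ab/L³ = -6·17·5·5/10³ = -51/20 kN
  M_B = M₀a(2b-a)/L² = 17·5·(2·5-5)/10² = 17/4 kN·m
Superposition: R_A = 4283/40 kN, M_A = 4201/24 kN·m, R_B = 4357/40 kN, M_B = -4303/24 kN·m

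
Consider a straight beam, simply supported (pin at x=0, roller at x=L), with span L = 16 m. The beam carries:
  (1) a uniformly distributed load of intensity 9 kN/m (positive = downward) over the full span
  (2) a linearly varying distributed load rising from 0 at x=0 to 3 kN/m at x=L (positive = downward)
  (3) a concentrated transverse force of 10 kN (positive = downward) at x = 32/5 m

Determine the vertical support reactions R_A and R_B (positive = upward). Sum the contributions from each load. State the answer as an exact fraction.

R_A = 86 kN, R_B = 92 kN

Load 1 — uniform load w=9 kN/m over full span:
  R_A = wL/2 = 9·16/2 = 72 kN
  R_B = wL/2 = 9·16/2 = 72 kN
Load 2 — triangular load w₀=3 kN/m (0→w₀ over full span):
  R_A = w₀L/6 = 3·16/6 = 8 kN
  R_B = w₀L/3 = 3·16/3 = 16 kN
Load 3 — point force P=10 kN at a=32/5 m (b=L-a=48/5):
  R_A = Pb/L = 10·(48/5)/16 = 6 kN
  R_B = Pa/L = 10·(32/5)/16 = 4 kN
Superposition: R_A = 86 kN, R_B = 92 kN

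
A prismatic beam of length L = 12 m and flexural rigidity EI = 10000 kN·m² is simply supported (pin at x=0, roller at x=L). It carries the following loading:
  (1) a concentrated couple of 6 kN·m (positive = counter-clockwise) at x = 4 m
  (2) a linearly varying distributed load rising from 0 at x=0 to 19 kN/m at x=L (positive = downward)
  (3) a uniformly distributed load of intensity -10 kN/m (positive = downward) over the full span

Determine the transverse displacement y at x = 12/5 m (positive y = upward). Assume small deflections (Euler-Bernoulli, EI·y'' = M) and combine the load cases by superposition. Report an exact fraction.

Load 1 — applied couple M₀=6 kN·m at a=4 m (b=L-a=8):
  y_1 = (M₀x³/(6L)+C₁x)/EI  [x≤a] with C₁=M₀(3b²-L²)/(6L)=4 = (6·(12/5)³/(6·12)+4·(12/5))/10000 = 84/78125 m
Load 2 — triangular load w₀=19 kN/m (0→w₀ over full span):
  y_2 = -w₀x(7L⁴-10L²x²+3x⁴)/(360LEI) = -19·(12/5)·(7·12⁴-10·12²·(12/5)²+3·(12/5)⁴)/(360·12·10000) = -1411776/9765625 m
Load 3 — uniform load w=-10 kN/m over full span:
  y_3 = -wx(L³-2Lx²+x³)/(24EI) = -(-10)·(12/5)·(12³-2·12·(12/5)²+(12/5)³)/(24·10000) = 12528/78125 m
Superposition: y = Σ y_i = 164724/9765625 m ≈ 0.016868 m

y(12/5) = 164724/9765625 m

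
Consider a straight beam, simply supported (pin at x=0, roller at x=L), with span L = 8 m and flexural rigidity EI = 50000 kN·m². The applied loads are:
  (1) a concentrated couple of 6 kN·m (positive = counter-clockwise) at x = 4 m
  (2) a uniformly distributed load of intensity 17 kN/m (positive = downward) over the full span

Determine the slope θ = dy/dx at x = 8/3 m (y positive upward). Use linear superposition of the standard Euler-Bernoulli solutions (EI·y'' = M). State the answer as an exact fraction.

θ(8/3) = -1409/405000 rad

Load 1 — applied couple M₀=6 kN·m at a=4 m (b=L-a=4):
  θ_1 = (M₀x²/(2L)+C₁)/EI  [x≤a] with C₁=M₀(3b²-L²)/(6L)=-2 = (6·(8/3)²/(2·8)+(-2))/50000 = 1/75000 rad
Load 2 — uniform load w=17 kN/m over full span:
  θ_2 = -w(L³-6Lx²+4x³)/(24EI) = -17·(8³-6·8·(8/3)²+4·(8/3)³)/(24·50000) = -884/253125 rad
Superposition: θ = Σ θ_i = -1409/405000 rad ≈ -0.003479 rad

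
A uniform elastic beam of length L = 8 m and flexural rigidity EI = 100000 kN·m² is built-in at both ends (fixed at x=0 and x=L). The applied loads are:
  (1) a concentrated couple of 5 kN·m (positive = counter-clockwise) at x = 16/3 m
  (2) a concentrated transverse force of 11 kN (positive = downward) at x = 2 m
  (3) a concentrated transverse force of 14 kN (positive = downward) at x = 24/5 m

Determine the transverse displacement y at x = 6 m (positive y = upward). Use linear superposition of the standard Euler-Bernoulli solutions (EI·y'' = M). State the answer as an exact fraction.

Load 1 — applied couple M₀=5 kN·m at a=16/3 m (b=L-a=8/3):
  y_1 = (R_Ax³/6 - M_Ax²/2 - M₀(x-a)²/2)/EI  [x>a] with R_A=5/6, M_A=5/3 = ((5/6)·6³/6 - (5/3)·6²/2 - 5·(6-(16/3))²/2)/100000 = -1/90000 m
Load 2 — point force P=11 kN at a=2 m (b=L-a=6):
  y_2 = -Pa²(L-x)²(3bL-(3b+a)(L-x))/(6L³EI)  [x>a] = -11·2²·(8-6)²·(3·6·8-(3·6+2)·(8-6))/(6·8³·100000) = -143/2400000 m
Load 3 — point force P=14 kN at a=24/5 m (b=L-a=16/5):
  y_3 = -Pa²(L-x)²(3bL-(3b+a)(L-x))/(6L³EI)  [x>a] = -14·(24/5)²·(8-6)²·(3·(16/5)·8-(3·(16/5)+(24/5))·(8-6))/(6·8³·100000) = -63/312500 m
Superposition: y = Σ y_i = -49013/180000000 m ≈ -0.000272 m

y(6) = -49013/180000000 m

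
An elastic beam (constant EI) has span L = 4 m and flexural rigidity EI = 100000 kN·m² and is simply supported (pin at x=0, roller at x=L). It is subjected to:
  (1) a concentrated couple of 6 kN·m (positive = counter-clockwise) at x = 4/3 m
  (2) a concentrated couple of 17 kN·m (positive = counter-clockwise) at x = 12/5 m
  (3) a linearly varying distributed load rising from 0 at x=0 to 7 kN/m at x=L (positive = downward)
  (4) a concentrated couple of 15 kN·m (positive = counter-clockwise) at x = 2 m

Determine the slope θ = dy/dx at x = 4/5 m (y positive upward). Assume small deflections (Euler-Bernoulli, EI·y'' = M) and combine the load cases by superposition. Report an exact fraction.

θ(4/5) = -126761/1125000000 rad

Load 1 — applied couple M₀=6 kN·m at a=4/3 m (b=L-a=8/3):
  θ_1 = (M₀x²/(2L)+C₁)/EI  [x≤a] with C₁=M₀(3b²-L²)/(6L)=4/3 = (6·(4/5)²/(2·4)+(4/3))/100000 = 17/937500 rad
Load 2 — applied couple M₀=17 kN·m at a=12/5 m (b=L-a=8/5):
  θ_2 = (M₀x²/(2L)+C₁)/EI  [x≤a] with C₁=M₀(3b²-L²)/(6L)=-442/75 = (17·(4/5)²/(2·4)+(-442/75))/100000 = -17/375000 rad
Load 3 — triangular load w₀=7 kN/m (0→w₀ over full span):
  θ_3 = -w₀(7L⁴-30L²x²+15x⁴)/(360LEI) = -7·(7·4⁴-30·4²·(4/5)²+15·(4/5)⁴)/(360·4·100000) = -1274/17578125 rad
Load 4 — applied couple M₀=15 kN·m at a=2 m (b=L-a=2):
  θ_4 = (M₀x²/(2L)+C₁)/EI  [x≤a] with C₁=M₀(3b²-L²)/(6L)=-5/2 = (15·(4/5)²/(2·4)+(-5/2))/100000 = -13/1000000 rad
Superposition: θ = Σ θ_i = -126761/1125000000 rad ≈ -0.000113 rad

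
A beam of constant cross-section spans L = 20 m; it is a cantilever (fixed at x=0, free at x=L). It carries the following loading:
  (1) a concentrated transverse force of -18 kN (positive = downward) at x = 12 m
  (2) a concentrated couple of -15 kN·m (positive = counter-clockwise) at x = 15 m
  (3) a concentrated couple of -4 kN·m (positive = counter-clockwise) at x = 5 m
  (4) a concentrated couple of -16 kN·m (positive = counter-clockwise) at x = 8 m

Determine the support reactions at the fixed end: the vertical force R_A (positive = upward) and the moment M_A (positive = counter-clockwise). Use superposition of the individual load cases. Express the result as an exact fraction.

Load 1 — point force P=-18 kN at a=12 m (b=L-a=8):
  R_A = P = (-18) = -18 kN
  M_A = Pa = (-18)·12 = -216 kN·m
Load 2 — applied couple M₀=-15 kN·m at a=15 m (b=L-a=5):
  R_A = 0 kN
  M_A = -M₀ = -(-15) = 15 kN·m
Load 3 — applied couple M₀=-4 kN·m at a=5 m (b=L-a=15):
  R_A = 0 kN
  M_A = -M₀ = -(-4) = 4 kN·m
Load 4 — applied couple M₀=-16 kN·m at a=8 m (b=L-a=12):
  R_A = 0 kN
  M_A = -M₀ = -(-16) = 16 kN·m
Superposition: R_A = -18 kN, M_A = -181 kN·m

R_A = -18 kN, M_A = -181 kN·m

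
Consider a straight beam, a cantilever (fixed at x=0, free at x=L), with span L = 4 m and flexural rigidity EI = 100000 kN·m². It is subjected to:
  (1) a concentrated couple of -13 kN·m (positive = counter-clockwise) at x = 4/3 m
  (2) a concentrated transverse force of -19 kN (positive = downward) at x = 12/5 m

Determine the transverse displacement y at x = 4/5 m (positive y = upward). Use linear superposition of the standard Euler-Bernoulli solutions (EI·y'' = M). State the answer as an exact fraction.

Load 1 — applied couple M₀=-13 kN·m at a=4/3 m (b=L-a=8/3):
  y_1 = M₀x²/(2EI)  [x≤a] = (-13)·(4/5)²/(2·100000) = -13/312500 m
Load 2 — point force P=-19 kN at a=12/5 m (b=L-a=8/5):
  y_2 = -Px²(3a-x)/(6EI)  [x≤a] = -(-19)·(4/5)²·(3·(12/5)-(4/5))/(6·100000) = 152/1171875 m
Superposition: y = Σ y_i = 413/4687500 m ≈ 0.000088 m

y(4/5) = 413/4687500 m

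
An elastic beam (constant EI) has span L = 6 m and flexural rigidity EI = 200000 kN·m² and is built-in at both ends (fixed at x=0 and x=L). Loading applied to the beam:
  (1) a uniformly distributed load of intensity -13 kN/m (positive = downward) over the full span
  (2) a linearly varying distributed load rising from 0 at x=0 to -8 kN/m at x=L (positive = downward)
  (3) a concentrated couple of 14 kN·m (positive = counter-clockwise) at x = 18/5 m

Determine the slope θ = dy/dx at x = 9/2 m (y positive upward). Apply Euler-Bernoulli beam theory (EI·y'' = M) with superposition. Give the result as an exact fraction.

θ(9/2) = -22077/160000000 rad

Load 1 — uniform load w=-13 kN/m over full span:
  θ_1 = -wx(L-x)(L-2x)/(12EI) = -(-13)·(9/2)·(6-(9/2))·(6-2·(9/2))/(12·200000) = -351/3200000 rad
Load 2 — triangular load w₀=-8 kN/m (0→w₀ over full span):
  θ_2 = -w₀(2x(L-x)(L-2x)(x+2L)+x²(L-x)²)/(120LEI) = -(-8)·(2·(9/2)·(6-(9/2))·(6-2·(9/2))·((9/2)+2·6)+(9/2)²·(6-(9/2))²)/(120·6·200000) = -1107/32000000 rad
Load 3 — applied couple M₀=14 kN·m at a=18/5 m (b=L-a=12/5):
  θ_3 = (R_Ax²/2 - M_Ax - M₀(x-a))/EI  [x>a] with R_A=84/25, M_A=112/25 = ((84/25)·(9/2)²/2 - (112/25)·(9/2) - 14·((9/2)-(18/5)))/200000 = 63/10000000 rad
Superposition: θ = Σ θ_i = -22077/160000000 rad ≈ -0.000138 rad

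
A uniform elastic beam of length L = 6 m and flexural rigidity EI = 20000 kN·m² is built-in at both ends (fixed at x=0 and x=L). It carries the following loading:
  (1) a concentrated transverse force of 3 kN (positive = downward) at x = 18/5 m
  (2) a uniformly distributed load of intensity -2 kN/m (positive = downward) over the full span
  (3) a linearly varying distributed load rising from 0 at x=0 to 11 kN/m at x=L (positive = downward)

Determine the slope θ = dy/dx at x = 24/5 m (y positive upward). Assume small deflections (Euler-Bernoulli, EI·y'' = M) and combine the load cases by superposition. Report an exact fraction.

θ(24/5) = 13113/31250000 rad

Load 1 — point force P=3 kN at a=18/5 m (b=L-a=12/5):
  θ_1 = Pa²(L-x)(2bL-(3b+a)(L-x))/(2L³EI)  [x>a] = 3·(18/5)²·(6-(24/5))·(2·(12/5)·6-(3·(12/5)+(18/5))·(6-(24/5)))/(2·6³·20000) = 2673/31250000 rad
Load 2 — uniform load w=-2 kN/m over full span:
  θ_2 = -wx(L-x)(L-2x)/(12EI) = -(-2)·(24/5)·(6-(24/5))·(6-2·(24/5))/(12·20000) = -27/156250 rad
Load 3 — triangular load w₀=11 kN/m (0→w₀ over full span):
  θ_3 = -w₀(2x(L-x)(L-2x)(x+2L)+x²(L-x)²)/(120LEI) = -11·(2·(24/5)·(6-(24/5))·(6-2·(24/5))·((24/5)+2·6)+(24/5)²·(6-(24/5))²)/(120·6·20000) = 198/390625 rad
Superposition: θ = Σ θ_i = 13113/31250000 rad ≈ 0.000420 rad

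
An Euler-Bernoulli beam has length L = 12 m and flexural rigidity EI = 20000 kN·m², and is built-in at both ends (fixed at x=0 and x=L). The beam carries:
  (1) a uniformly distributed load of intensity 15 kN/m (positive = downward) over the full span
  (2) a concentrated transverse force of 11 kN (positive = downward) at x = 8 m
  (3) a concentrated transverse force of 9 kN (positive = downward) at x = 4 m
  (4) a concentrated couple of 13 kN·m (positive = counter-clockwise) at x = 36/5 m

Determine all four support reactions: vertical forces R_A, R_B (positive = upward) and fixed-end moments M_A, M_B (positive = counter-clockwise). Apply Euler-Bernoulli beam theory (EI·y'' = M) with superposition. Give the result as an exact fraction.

Load 1 — uniform load w=15 kN/m over full span:
  R_A = wL/2 = 15·12/2 = 90 kN
  M_A = wL²/12 = 15·12²/12 = 180 kN·m
  R_B = wL/2 = 15·12/2 = 90 kN
  M_B = -wL²/12 = -15·12²/12 = -180 kN·m
Load 2 — point force P=11 kN at a=8 m (b=L-a=4):
  R_A = Pb²(3a+b)/L³ = 11·4²·(3·8+4)/12³ = 77/27 kN
  M_A = Pab²/L² = 11·8·4²/12² = 88/9 kN·m
  R_B = Pa²(a+3b)/L³ = 11·8²·(8+3·4)/12³ = 220/27 kN
  M_B = -Pa²b/L² = -11·8²·4/12² = -176/9 kN·m
Load 3 — point force P=9 kN at a=4 m (b=L-a=8):
  R_A = Pb²(3a+b)/L³ = 9·8²·(3·4+8)/12³ = 20/3 kN
  M_A = Pab²/L² = 9·4·8²/12² = 16 kN·m
  R_B = Pa²(a+3b)/L³ = 9·4²·(4+3·8)/12³ = 7/3 kN
  M_B = -Pa²b/L² = -9·4²·8/12² = -8 kN·m
Load 4 — applied couple M₀=13 kN·m at a=36/5 m (b=L-a=24/5):
  R_A = 6M₀ab/L³ = 6·13·(36/5)·(24/5)/12³ = 39/25 kN
  M_A = M₀b(2a-b)/L² = 13·(24/5)·(2·(36/5)-(24/5))/12² = 104/25 kN·m
  R_B = -6M₀ab/L³ = -6·13·(36/5)·(24/5)/12³ = -39/25 kN
  M_B = M₀a(2b-a)/L² = 13·(36/5)·(2·(24/5)-(36/5))/12² = 39/25 kN·m
Superposition: R_A = 68228/675 kN, M_A = 47236/225 kN·m, R_B = 66772/675 kN, M_B = -46349/225 kN·m

R_A = 68228/675 kN, M_A = 47236/225 kN·m, R_B = 66772/675 kN, M_B = -46349/225 kN·m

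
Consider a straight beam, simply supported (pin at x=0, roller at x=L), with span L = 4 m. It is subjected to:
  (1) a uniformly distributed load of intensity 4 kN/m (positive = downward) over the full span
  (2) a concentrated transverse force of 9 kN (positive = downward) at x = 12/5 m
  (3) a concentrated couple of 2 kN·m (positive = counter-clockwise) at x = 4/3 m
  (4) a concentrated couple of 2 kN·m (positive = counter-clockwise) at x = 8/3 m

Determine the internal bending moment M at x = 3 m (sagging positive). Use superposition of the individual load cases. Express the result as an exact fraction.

Load 1 — uniform load w=4 kN/m over full span:
  M_1 = wx(L-x)/2 = 4·3·(4-3)/2 = 6 kN·m
Load 2 — point force P=9 kN at a=12/5 m (b=L-a=8/5):
  M_2 = Pa(L-x)/L  [x>a] = 9·(12/5)·(4-3)/4 = 27/5 kN·m
Load 3 — applied couple M₀=2 kN·m at a=4/3 m (b=L-a=8/3):
  M_3 = M₀x/L - M₀  [x>a] = 2·3/4 - 2 = -1/2 kN·m
Load 4 — applied couple M₀=2 kN·m at a=8/3 m (b=L-a=4/3):
  M_4 = M₀x/L - M₀  [x>a] = 2·3/4 - 2 = -1/2 kN·m
Superposition: M = Σ M_i = 52/5 kN·m ≈ 10.400000 kN·m

M(3) = 52/5 kN·m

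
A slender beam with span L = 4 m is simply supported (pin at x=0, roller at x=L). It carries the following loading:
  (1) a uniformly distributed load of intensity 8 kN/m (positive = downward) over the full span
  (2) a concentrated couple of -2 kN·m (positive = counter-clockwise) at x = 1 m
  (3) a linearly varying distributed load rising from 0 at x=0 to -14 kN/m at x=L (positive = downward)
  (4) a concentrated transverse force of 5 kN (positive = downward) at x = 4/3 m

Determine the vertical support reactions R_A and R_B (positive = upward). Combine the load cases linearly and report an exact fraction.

Load 1 — uniform load w=8 kN/m over full span:
  R_A = wL/2 = 8·4/2 = 16 kN
  R_B = wL/2 = 8·4/2 = 16 kN
Load 2 — applied couple M₀=-2 kN·m at a=1 m (b=L-a=3):
  R_A = M₀/L = (-2)/4 = -1/2 kN
  R_B = -M₀/L = -(-2)/4 = 1/2 kN
Load 3 — triangular load w₀=-14 kN/m (0→w₀ over full span):
  R_A = w₀L/6 = (-14)·4/6 = -28/3 kN
  R_B = w₀L/3 = (-14)·4/3 = -56/3 kN
Load 4 — point force P=5 kN at a=4/3 m (b=L-a=8/3):
  R_A = Pb/L = 5·(8/3)/4 = 10/3 kN
  R_B = Pa/L = 5·(4/3)/4 = 5/3 kN
Superposition: R_A = 19/2 kN, R_B = -1/2 kN

R_A = 19/2 kN, R_B = -1/2 kN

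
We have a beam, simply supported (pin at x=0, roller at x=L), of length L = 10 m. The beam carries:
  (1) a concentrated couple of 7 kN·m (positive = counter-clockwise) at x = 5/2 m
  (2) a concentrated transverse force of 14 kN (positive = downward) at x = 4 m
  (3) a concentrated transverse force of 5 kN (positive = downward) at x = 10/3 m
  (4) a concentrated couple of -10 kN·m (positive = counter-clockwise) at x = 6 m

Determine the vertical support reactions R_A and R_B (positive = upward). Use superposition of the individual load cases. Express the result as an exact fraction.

R_A = 343/30 kN, R_B = 227/30 kN

Load 1 — applied couple M₀=7 kN·m at a=5/2 m (b=L-a=15/2):
  R_A = M₀/L = 7/10 kN
  R_B = -M₀/L = -7/10 kN
Load 2 — point force P=14 kN at a=4 m (b=L-a=6):
  R_A = Pb/L = 14·6/10 = 42/5 kN
  R_B = Pa/L = 14·4/10 = 28/5 kN
Load 3 — point force P=5 kN at a=10/3 m (b=L-a=20/3):
  R_A = Pb/L = 5·(20/3)/10 = 10/3 kN
  R_B = Pa/L = 5·(10/3)/10 = 5/3 kN
Load 4 — applied couple M₀=-10 kN·m at a=6 m (b=L-a=4):
  R_A = M₀/L = (-10)/10 = -1 kN
  R_B = -M₀/L = -(-10)/10 = 1 kN
Superposition: R_A = 343/30 kN, R_B = 227/30 kN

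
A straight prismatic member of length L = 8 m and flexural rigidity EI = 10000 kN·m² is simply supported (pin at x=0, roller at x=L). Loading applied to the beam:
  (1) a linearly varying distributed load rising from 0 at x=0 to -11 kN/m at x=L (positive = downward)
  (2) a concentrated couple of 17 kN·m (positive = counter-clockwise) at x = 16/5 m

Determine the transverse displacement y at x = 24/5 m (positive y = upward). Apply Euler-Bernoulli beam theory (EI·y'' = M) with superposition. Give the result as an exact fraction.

Load 1 — triangular load w₀=-11 kN/m (0→w₀ over full span):
  y_1 = -w₀x(7L⁴-10L²x²+3x⁴)/(360LEI) = -(-11)·(24/5)·(7·8⁴-10·8²·(24/5)²+3·(24/5)⁴)/(360·8·10000) = 833536/29296875 m
Load 2 — applied couple M₀=17 kN·m at a=16/5 m (b=L-a=24/5):
  y_2 = (M₀x³/(6L)-M₀(x-a)²/2+C₁x)/EI  [x>a] with C₁=M₀(3b²-L²)/(6L)=136/75 = (17·(24/5)³/(6·8)-17·((24/5)-(16/5))²/2+(136/75)·(24/5))/10000 = 204/78125 m
Superposition: y = Σ y_i = 910036/29296875 m ≈ 0.031063 m

y(24/5) = 910036/29296875 m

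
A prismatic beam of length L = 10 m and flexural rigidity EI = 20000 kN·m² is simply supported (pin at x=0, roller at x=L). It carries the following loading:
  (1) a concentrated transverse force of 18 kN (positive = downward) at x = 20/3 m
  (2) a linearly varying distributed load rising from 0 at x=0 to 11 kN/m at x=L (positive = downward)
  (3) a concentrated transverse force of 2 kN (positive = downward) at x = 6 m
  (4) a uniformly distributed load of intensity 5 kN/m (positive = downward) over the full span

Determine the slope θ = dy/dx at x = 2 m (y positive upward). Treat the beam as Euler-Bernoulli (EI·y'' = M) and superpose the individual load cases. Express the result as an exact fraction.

Load 1 — point force P=18 kN at a=20/3 m (b=L-a=10/3):
  θ_1 = -Pb(L²-b²-3x²)/(6LEI)  [x≤a] = -18·(10/3)·(10²-(10/3)²-3·2²)/(6·10·20000) = -173/45000 rad
Load 2 — triangular load w₀=11 kN/m (0→w₀ over full span):
  θ_2 = -w₀(7L⁴-30L²x²+15x⁴)/(360LEI) = -11·(7·10⁴-30·10²·2²+15·2⁴)/(360·10·20000) = -1001/112500 rad
Load 3 — point force P=2 kN at a=6 m (b=L-a=4):
  θ_3 = -Pb(L²-b²-3x²)/(6LEI)  [x≤a] = -2·4·(10²-4²-3·2²)/(6·10·20000) = -3/6250 rad
Load 4 — uniform load w=5 kN/m over full span:
  θ_4 = -w(L³-6Lx²+4x³)/(24EI) = -5·(10³-6·10·2²+4·2³)/(24·20000) = -33/4000 rad
Superposition: θ = Σ θ_i = -773/36000 rad ≈ -0.021472 rad

θ(2) = -773/36000 rad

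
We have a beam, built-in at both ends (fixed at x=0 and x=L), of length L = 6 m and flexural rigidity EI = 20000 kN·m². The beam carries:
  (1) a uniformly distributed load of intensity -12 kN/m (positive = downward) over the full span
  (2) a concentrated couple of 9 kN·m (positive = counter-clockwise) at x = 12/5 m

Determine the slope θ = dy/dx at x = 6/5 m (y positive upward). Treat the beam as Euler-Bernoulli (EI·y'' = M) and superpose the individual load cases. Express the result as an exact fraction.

Load 1 — uniform load w=-12 kN/m over full span:
  θ_1 = -wx(L-x)(L-2x)/(12EI) = -(-12)·(6/5)·(6-(6/5))·(6-2·(6/5))/(12·20000) = 81/78125 rad
Load 2 — applied couple M₀=9 kN·m at a=12/5 m (b=L-a=18/5):
  θ_2 = (R_Ax²/2 - M_Ax)/EI  [x≤a] with R_A=54/25, M_A=27/25 = ((54/25)·(6/5)²/2 - (27/25)·(6/5))/20000 = 81/6250000 rad
Superposition: θ = Σ θ_i = 6561/6250000 rad ≈ 0.001050 rad

θ(6/5) = 6561/6250000 rad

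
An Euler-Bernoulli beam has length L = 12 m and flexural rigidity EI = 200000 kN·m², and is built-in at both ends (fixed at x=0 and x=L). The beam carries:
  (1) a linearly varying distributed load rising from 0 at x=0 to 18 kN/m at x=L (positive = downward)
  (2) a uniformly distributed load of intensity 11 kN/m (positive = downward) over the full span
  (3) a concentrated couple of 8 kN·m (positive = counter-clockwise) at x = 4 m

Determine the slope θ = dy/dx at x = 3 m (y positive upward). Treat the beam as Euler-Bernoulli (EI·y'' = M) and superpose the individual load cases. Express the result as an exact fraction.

θ(3) = -21037/16000000 rad

Load 1 — triangular load w₀=18 kN/m (0→w₀ over full span):
  θ_1 = -w₀(2x(L-x)(L-2x)(x+2L)+x²(L-x)²)/(120LEI) = -18·(2·3·(12-3)·(12-2·3)·(3+2·12)+3²·(12-3)²)/(120·12·200000) = -9477/16000000 rad
Load 2 — uniform load w=11 kN/m over full span:
  θ_2 = -wx(L-x)(L-2x)/(12EI) = -11·3·(12-3)·(12-2·3)/(12·200000) = -297/400000 rad
Load 3 — applied couple M₀=8 kN·m at a=4 m (b=L-a=8):
  θ_3 = (R_Ax²/2 - M_Ax)/EI  [x≤a] with R_A=8/9, M_A=0 = ((8/9)·3²/2 - 0·3)/200000 = 1/50000 rad
Superposition: θ = Σ θ_i = -21037/16000000 rad ≈ -0.001315 rad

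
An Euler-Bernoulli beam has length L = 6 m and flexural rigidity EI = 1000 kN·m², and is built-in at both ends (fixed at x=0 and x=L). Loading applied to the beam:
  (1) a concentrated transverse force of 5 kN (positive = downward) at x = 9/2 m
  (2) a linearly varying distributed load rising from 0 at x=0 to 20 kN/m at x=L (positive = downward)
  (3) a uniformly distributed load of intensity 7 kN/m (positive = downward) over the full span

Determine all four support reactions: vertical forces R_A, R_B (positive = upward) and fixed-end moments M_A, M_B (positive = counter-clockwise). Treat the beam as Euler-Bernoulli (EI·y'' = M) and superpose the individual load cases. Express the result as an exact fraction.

R_A = 1273/32 kN, M_A = 1485/32 kN·m, R_B = 2151/32 kN, M_B = -1959/32 kN·m

Load 1 — point force P=5 kN at a=9/2 m (b=L-a=3/2):
  R_A = Pb²(3a+b)/L³ = 5·(3/2)²·(3·(9/2)+(3/2))/6³ = 25/32 kN
  M_A = Pab²/L² = 5·(9/2)·(3/2)²/6² = 45/32 kN·m
  R_B = Pa²(a+3b)/L³ = 5·(9/2)²·((9/2)+3·(3/2))/6³ = 135/32 kN
  M_B = -Pa²b/L² = -5·(9/2)²·(3/2)/6² = -135/32 kN·m
Load 2 — triangular load w₀=20 kN/m (0→w₀ over full span):
  R_A = 3w₀L/20 = 3·20·6/20 = 18 kN
  M_A = w₀L²/30 = 20·6²/30 = 24 kN·m
  R_B = 7w₀L/20 = 7·20·6/20 = 42 kN
  M_B = -w₀L²/20 = -20·6²/20 = -36 kN·m
Load 3 — uniform load w=7 kN/m over full span:
  R_A = wL/2 = 7·6/2 = 21 kN
  M_A = wL²/12 = 7·6²/12 = 21 kN·m
  R_B = wL/2 = 7·6/2 = 21 kN
  M_B = -wL²/12 = -7·6²/12 = -21 kN·m
Superposition: R_A = 1273/32 kN, M_A = 1485/32 kN·m, R_B = 2151/32 kN, M_B = -1959/32 kN·m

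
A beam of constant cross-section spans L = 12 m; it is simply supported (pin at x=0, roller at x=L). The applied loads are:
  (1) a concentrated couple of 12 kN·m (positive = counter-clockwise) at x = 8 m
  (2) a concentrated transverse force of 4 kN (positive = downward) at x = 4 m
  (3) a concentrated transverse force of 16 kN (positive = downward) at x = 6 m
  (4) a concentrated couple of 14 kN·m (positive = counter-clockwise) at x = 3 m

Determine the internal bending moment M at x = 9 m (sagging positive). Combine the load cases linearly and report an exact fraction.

Load 1 — applied couple M₀=12 kN·m at a=8 m (b=L-a=4):
  M_1 = M₀x/L - M₀  [x>a] = 12·9/12 - 12 = -3 kN·m
Load 2 — point force P=4 kN at a=4 m (b=L-a=8):
  M_2 = Pa(L-x)/L  [x>a] = 4·4·(12-9)/12 = 4 kN·m
Load 3 — point force P=16 kN at a=6 m (b=L-a=6):
  M_3 = Pa(L-x)/L  [x>a] = 16·6·(12-9)/12 = 24 kN·m
Load 4 — applied couple M₀=14 kN·m at a=3 m (b=L-a=9):
  M_4 = M₀x/L - M₀  [x>a] = 14·9/12 - 14 = -7/2 kN·m
Superposition: M = Σ M_i = 43/2 kN·m ≈ 21.500000 kN·m

M(9) = 43/2 kN·m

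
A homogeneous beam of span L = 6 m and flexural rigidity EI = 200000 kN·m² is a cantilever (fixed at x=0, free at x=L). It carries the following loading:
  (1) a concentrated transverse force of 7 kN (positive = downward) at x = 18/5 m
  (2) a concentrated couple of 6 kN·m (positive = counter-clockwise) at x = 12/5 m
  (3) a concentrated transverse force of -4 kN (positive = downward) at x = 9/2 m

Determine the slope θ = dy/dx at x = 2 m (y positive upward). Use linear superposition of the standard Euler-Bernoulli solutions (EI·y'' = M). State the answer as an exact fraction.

θ(2) = 9/500000 rad

Load 1 — point force P=7 kN at a=18/5 m (b=L-a=12/5):
  θ_1 = -Px(2a-x)/(2EI)  [x≤a] = -7·2·(2·(18/5)-2)/(2·200000) = -91/500000 rad
Load 2 — applied couple M₀=6 kN·m at a=12/5 m (b=L-a=18/5):
  θ_2 = M₀x/EI  [x≤a] = 6·2/200000 = 3/50000 rad
Load 3 — point force P=-4 kN at a=9/2 m (b=L-a=3/2):
  θ_3 = -Px(2a-x)/(2EI)  [x≤a] = -(-4)·2·(2·(9/2)-2)/(2·200000) = 7/50000 rad
Superposition: θ = Σ θ_i = 9/500000 rad ≈ 0.000018 rad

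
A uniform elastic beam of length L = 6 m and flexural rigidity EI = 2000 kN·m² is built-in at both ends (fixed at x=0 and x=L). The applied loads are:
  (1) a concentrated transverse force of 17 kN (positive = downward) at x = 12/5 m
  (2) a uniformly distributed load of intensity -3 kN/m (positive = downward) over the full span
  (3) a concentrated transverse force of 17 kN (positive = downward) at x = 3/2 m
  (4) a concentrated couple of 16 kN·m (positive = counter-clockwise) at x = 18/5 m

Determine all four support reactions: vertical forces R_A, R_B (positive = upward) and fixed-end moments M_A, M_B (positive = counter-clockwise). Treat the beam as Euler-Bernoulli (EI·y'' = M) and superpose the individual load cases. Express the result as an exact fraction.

R_A = 80799/4000 kN, M_A = 100607/4000 kN·m, R_B = -16799/4000 kN, M_B = -14613/4000 kN·m

Load 1 — point force P=17 kN at a=12/5 m (b=L-a=18/5):
  R_A = Pb²(3a+b)/L³ = 17·(18/5)²·(3·(12/5)+(18/5))/6³ = 1377/125 kN
  M_A = Pab²/L² = 17·(12/5)·(18/5)²/6² = 1836/125 kN·m
  R_B = Pa²(a+3b)/L³ = 17·(12/5)²·((12/5)+3·(18/5))/6³ = 748/125 kN
  M_B = -Pa²b/L² = -17·(12/5)²·(18/5)/6² = -1224/125 kN·m
Load 2 — uniform load w=-3 kN/m over full span:
  R_A = wL/2 = (-3)·6/2 = -9 kN
  M_A = wL²/12 = (-3)·6²/12 = -9 kN·m
  R_B = wL/2 = (-3)·6/2 = -9 kN
  M_B = -wL²/12 = -(-3)·6²/12 = 9 kN·m
Load 3 — point force P=17 kN at a=3/2 m (b=L-a=9/2):
  R_A = Pb²(3a+b)/L³ = 17·(9/2)²·(3·(3/2)+(9/2))/6³ = 459/32 kN
  M_A = Pab²/L² = 17·(3/2)·(9/2)²/6² = 459/32 kN·m
  R_B = Pa²(a+3b)/L³ = 17·(3/2)²·((3/2)+3·(9/2))/6³ = 85/32 kN
  M_B = -Pa²b/L² = -17·(3/2)²·(9/2)/6² = -153/32 kN·m
Load 4 — applied couple M₀=16 kN·m at a=18/5 m (b=L-a=12/5):
  R_A = 6M₀ab/L³ = 6·16·(18/5)·(12/5)/6³ = 96/25 kN
  M_A = M₀b(2a-b)/L² = 16·(12/5)·(2·(18/5)-(12/5))/6² = 128/25 kN·m
  R_B = -6M₀ab/L³ = -6·16·(18/5)·(12/5)/6³ = -96/25 kN
  M_B = M₀a(2b-a)/L² = 16·(18/5)·(2·(12/5)-(18/5))/6² = 48/25 kN·m
Superposition: R_A = 80799/4000 kN, M_A = 100607/4000 kN·m, R_B = -16799/4000 kN, M_B = -14613/4000 kN·m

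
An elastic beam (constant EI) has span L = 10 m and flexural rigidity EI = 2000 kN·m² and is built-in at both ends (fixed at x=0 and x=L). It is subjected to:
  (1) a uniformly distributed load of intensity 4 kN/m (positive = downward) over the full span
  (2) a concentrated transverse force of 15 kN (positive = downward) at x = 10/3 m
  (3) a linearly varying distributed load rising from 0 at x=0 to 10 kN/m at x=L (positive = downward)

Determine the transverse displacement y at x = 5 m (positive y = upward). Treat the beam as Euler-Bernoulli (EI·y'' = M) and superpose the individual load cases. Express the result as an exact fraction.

y(5) = -505/3456 m

Load 1 — uniform load w=4 kN/m over full span:
  y_1 = -wx²(L-x)²/(24EI) = -4·5²·(10-5)²/(24·2000) = -5/96 m
Load 2 — point force P=15 kN at a=10/3 m (b=L-a=20/3):
  y_2 = -Pa²(L-x)²(3bL-(3b+a)(L-x))/(6L³EI)  [x>a] = -15·(10/3)²·(10-5)²·(3·(20/3)·10-(3·(20/3)+(10/3))·(10-5))/(6·10³·2000) = -25/864 m
Load 3 — triangular load w₀=10 kN/m (0→w₀ over full span):
  y_3 = -w₀x²(L-x)²(x+2L)/(120LEI) = -10·5²·(10-5)²·(5+2·10)/(120·10·2000) = -25/384 m
Superposition: y = Σ y_i = -505/3456 m ≈ -0.146123 m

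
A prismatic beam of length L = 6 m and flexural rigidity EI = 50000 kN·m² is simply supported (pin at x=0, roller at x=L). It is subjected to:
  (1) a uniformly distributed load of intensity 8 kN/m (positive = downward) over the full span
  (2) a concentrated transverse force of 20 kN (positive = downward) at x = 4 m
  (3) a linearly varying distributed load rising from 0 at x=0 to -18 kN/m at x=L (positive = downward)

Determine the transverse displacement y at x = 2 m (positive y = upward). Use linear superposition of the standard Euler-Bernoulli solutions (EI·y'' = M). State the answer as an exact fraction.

y(2) = -29/28125 m

Load 1 — uniform load w=8 kN/m over full span:
  y_1 = -wx(L³-2Lx²+x³)/(24EI) = -8·2·(6³-2·6·2²+2³)/(24·50000) = -22/9375 m
Load 2 — point force P=20 kN at a=4 m (b=L-a=2):
  y_2 = -Pbx(L²-b²-x²)/(6LEI)  [x≤a] = -20·2·2·(6²-2²-2²)/(6·6·50000) = -7/5625 m
Load 3 — triangular load w₀=-18 kN/m (0→w₀ over full span):
  y_3 = -w₀x(7L⁴-10L²x²+3x⁴)/(360LEI) = -(-18)·2·(7·6⁴-10·6²·2²+3·2⁴)/(360·6·50000) = 8/3125 m
Superposition: y = Σ y_i = -29/28125 m ≈ -0.001031 m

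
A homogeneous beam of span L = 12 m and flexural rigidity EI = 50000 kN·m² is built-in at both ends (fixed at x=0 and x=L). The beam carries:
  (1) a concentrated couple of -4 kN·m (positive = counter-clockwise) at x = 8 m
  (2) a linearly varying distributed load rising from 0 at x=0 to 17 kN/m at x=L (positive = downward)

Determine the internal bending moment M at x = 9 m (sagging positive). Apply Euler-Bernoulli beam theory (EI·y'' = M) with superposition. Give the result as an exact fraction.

M(9) = 2761/120 kN·m

Load 1 — applied couple M₀=-4 kN·m at a=8 m (b=L-a=4):
  M_1 = R_Ax - M_A - M₀  [x>a] with R_A=-4/9, M_A=-4/3 = (-4/9)·9 - (-4/3) - (-4) = 4/3 kN·m
Load 2 — triangular load w₀=17 kN/m (0→w₀ over full span):
  M_2 = 3w₀Lx/20 - w₀L²/30 - w₀x³/(6L) = 3·17·12·9/20 - 17·12²/30 - 17·9³/(6·12) = 867/40 kN·m
Superposition: M = Σ M_i = 2761/120 kN·m ≈ 23.008333 kN·m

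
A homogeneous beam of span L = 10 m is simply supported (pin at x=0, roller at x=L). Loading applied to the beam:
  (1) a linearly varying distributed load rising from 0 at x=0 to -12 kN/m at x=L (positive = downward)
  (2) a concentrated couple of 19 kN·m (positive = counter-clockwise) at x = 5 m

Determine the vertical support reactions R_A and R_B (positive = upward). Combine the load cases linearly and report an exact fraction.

R_A = -181/10 kN, R_B = -419/10 kN

Load 1 — triangular load w₀=-12 kN/m (0→w₀ over full span):
  R_A = w₀L/6 = (-12)·10/6 = -20 kN
  R_B = w₀L/3 = (-12)·10/3 = -40 kN
Load 2 — applied couple M₀=19 kN·m at a=5 m (b=L-a=5):
  R_A = M₀/L = 19/10 kN
  R_B = -M₀/L = -19/10 kN
Superposition: R_A = -181/10 kN, R_B = -419/10 kN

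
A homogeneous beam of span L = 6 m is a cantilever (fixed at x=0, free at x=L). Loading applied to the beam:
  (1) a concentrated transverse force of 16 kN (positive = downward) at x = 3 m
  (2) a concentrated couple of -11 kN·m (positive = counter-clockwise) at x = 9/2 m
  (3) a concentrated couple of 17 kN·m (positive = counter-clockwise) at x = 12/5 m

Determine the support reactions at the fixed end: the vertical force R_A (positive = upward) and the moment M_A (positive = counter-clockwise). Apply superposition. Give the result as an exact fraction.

Load 1 — point force P=16 kN at a=3 m (b=L-a=3):
  R_A = P = 16 kN
  M_A = Pa = 16·3 = 48 kN·m
Load 2 — applied couple M₀=-11 kN·m at a=9/2 m (b=L-a=3/2):
  R_A = 0 kN
  M_A = -M₀ = -(-11) = 11 kN·m
Load 3 — applied couple M₀=17 kN·m at a=12/5 m (b=L-a=18/5):
  R_A = 0 kN
  M_A = -M₀ = -17 kN·m
Superposition: R_A = 16 kN, M_A = 42 kN·m

R_A = 16 kN, M_A = 42 kN·m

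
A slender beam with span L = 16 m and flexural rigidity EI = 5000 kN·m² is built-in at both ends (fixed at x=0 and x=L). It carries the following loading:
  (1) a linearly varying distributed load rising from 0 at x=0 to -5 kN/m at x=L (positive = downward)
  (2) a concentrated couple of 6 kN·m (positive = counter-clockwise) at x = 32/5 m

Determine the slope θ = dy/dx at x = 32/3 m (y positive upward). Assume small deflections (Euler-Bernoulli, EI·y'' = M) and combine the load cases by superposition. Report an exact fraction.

Load 1 — triangular load w₀=-5 kN/m (0→w₀ over full span):
  θ_1 = -w₀(2x(L-x)(L-2x)(x+2L)+x²(L-x)²)/(120LEI) = -(-5)·(2·(32/3)·(16-(32/3))·(16-2·(32/3))·((32/3)+2·16)+(32/3)²·(16-(32/3))²)/(120·16·5000) = -1792/151875 rad
Load 2 — applied couple M₀=6 kN·m at a=32/5 m (b=L-a=48/5):
  θ_2 = (R_Ax²/2 - M_Ax - M₀(x-a))/EI  [x>a] with R_A=27/50, M_A=18/25 = ((27/50)·(32/3)²/2 - (18/25)·(32/3) - 6·((32/3)-(32/5)))/5000 = -8/15625 rad
Superposition: θ = Σ θ_i = -46744/3796875 rad ≈ -0.012311 rad

θ(32/3) = -46744/3796875 rad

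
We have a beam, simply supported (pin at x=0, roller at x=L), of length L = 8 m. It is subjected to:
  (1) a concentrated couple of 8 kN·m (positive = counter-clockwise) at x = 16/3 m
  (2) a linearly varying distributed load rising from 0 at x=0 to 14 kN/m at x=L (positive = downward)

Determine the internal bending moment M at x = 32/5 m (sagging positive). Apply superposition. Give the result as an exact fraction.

M(32/5) = 5176/125 kN·m

Load 1 — applied couple M₀=8 kN·m at a=16/3 m (b=L-a=8/3):
  M_1 = M₀x/L - M₀  [x>a] = 8·(32/5)/8 - 8 = -8/5 kN·m
Load 2 — triangular load w₀=14 kN/m (0→w₀ over full span):
  M_2 = w₀Lx/6 - w₀x³/(6L) = 14·8·(32/5)/6 - 14·(32/5)³/(6·8) = 5376/125 kN·m
Superposition: M = Σ M_i = 5176/125 kN·m ≈ 41.408000 kN·m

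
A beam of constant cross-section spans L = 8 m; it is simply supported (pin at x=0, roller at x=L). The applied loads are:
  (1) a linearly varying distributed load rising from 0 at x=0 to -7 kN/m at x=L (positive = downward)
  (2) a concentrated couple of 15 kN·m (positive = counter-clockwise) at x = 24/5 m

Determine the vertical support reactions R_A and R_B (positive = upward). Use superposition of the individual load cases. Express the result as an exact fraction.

R_A = -179/24 kN, R_B = -493/24 kN

Load 1 — triangular load w₀=-7 kN/m (0→w₀ over full span):
  R_A = w₀L/6 = (-7)·8/6 = -28/3 kN
  R_B = w₀L/3 = (-7)·8/3 = -56/3 kN
Load 2 — applied couple M₀=15 kN·m at a=24/5 m (b=L-a=16/5):
  R_A = M₀/L = 15/8 kN
  R_B = -M₀/L = -15/8 kN
Superposition: R_A = -179/24 kN, R_B = -493/24 kN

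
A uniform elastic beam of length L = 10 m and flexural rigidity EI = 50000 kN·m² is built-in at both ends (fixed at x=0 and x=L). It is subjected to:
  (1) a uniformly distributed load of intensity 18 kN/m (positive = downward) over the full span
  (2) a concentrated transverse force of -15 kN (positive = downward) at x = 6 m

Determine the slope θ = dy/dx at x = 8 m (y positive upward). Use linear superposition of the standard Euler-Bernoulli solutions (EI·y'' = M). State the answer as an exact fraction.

θ(8) = 1503/625000 rad

Load 1 — uniform load w=18 kN/m over full span:
  θ_1 = -wx(L-x)(L-2x)/(12EI) = -18·8·(10-8)·(10-2·8)/(12·50000) = 9/3125 rad
Load 2 — point force P=-15 kN at a=6 m (b=L-a=4):
  θ_2 = Pa²(L-x)(2bL-(3b+a)(L-x))/(2L³EI)  [x>a] = (-15)·6²·(10-8)·(2·4·10-(3·4+6)·(10-8))/(2·10³·50000) = -297/625000 rad
Superposition: θ = Σ θ_i = 1503/625000 rad ≈ 0.002405 rad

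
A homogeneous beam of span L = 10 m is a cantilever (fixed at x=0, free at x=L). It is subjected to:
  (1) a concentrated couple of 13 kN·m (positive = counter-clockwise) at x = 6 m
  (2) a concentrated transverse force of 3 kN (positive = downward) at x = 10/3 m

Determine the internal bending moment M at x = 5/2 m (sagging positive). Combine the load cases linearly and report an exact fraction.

M(5/2) = 21/2 kN·m

Load 1 — applied couple M₀=13 kN·m at a=6 m (b=L-a=4):
  M_1 = M₀  [x≤a] = 13 = 13 kN·m
Load 2 — point force P=3 kN at a=10/3 m (b=L-a=20/3):
  M_2 = -P(a-x)  [x≤a] = -3·((10/3)-(5/2)) = -5/2 kN·m
Superposition: M = Σ M_i = 21/2 kN·m ≈ 10.500000 kN·m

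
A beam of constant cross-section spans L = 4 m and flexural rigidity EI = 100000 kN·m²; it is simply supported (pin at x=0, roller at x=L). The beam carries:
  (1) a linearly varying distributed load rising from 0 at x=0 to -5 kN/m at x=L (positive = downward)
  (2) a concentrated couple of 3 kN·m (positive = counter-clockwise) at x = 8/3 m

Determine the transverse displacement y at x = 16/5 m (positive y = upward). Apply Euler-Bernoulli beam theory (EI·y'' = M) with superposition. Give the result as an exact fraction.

y(16/5) = 1349/29296875 m

Load 1 — triangular load w₀=-5 kN/m (0→w₀ over full span):
  y_1 = -w₀x(7L⁴-10L²x²+3x⁴)/(360LEI) = -(-5)·(16/5)·(7·4⁴-10·4²·(16/5)²+3·(16/5)⁴)/(360·4·100000) = 508/9765625 m
Load 2 — applied couple M₀=3 kN·m at a=8/3 m (b=L-a=4/3):
  y_2 = (M₀x³/(6L)-M₀(x-a)²/2+C₁x)/EI  [x>a] with C₁=M₀(3b²-L²)/(6L)=-4/3 = (3·(16/5)³/(6·4)-3·((16/5)-(8/3))²/2+(-4/3)·(16/5))/100000 = -7/1171875 m
Superposition: y = Σ y_i = 1349/29296875 m ≈ 0.000046 m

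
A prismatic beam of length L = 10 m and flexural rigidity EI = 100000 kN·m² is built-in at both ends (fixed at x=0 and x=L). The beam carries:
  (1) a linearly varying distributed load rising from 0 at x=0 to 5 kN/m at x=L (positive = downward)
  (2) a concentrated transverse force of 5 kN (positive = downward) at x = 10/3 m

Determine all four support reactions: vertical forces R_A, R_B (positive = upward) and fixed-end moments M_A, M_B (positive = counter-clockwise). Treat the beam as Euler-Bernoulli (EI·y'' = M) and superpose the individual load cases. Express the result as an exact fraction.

Load 1 — triangular load w₀=5 kN/m (0→w₀ over full span):
  R_A = 3w₀L/20 = 3·5·10/20 = 15/2 kN
  M_A = w₀L²/30 = 5·10²/30 = 50/3 kN·m
  R_B = 7w₀L/20 = 7·5·10/20 = 35/2 kN
  M_B = -w₀L²/20 = -5·10²/20 = -25 kN·m
Load 2 — point force P=5 kN at a=10/3 m (b=L-a=20/3):
  R_A = Pb²(3a+b)/L³ = 5·(20/3)²·(3·(10/3)+(20/3))/10³ = 100/27 kN
  M_A = Pab²/L² = 5·(10/3)·(20/3)²/10² = 200/27 kN·m
  R_B = Pa²(a+3b)/L³ = 5·(10/3)²·((10/3)+3·(20/3))/10³ = 35/27 kN
  M_B = -Pa²b/L² = -5·(10/3)²·(20/3)/10² = -100/27 kN·m
Superposition: R_A = 605/54 kN, M_A = 650/27 kN·m, R_B = 1015/54 kN, M_B = -775/27 kN·m

R_A = 605/54 kN, M_A = 650/27 kN·m, R_B = 1015/54 kN, M_B = -775/27 kN·m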